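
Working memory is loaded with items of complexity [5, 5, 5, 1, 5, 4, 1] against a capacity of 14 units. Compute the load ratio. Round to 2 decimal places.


Total complexity = 5 + 5 + 5 + 1 + 5 + 4 + 1 = 26
Load = total / capacity = 26 / 14
= 1.86


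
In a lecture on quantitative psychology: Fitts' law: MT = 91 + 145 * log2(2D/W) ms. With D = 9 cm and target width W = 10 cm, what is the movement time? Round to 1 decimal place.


MT = 91 + 145 * log2(2*9/10)
2D/W = 1.8
log2(1.8) = 0.848
MT = 91 + 145 * 0.848
= 214.0 ms


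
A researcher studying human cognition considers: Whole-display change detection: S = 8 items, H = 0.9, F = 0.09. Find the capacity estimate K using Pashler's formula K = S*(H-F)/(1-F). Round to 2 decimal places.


K = S * (H - F) / (1 - F)
H - F = 0.81
1 - F = 0.91
K = 8 * 0.81 / 0.91
= 7.12


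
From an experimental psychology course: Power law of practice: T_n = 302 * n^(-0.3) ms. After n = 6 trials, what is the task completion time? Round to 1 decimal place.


T_n = 302 * 6^(-0.3)
6^(-0.3) = 0.584191
T_n = 302 * 0.584191
= 176.4 ms


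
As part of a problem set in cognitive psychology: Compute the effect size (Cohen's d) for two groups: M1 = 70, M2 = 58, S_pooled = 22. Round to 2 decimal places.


Cohen's d = (M1 - M2) / S_pooled
= (70 - 58) / 22
= 12 / 22
= 0.55


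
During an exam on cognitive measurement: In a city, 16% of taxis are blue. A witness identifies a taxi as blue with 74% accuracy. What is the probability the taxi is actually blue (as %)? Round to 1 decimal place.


P(blue | says blue) = P(says blue | blue)*P(blue) / [P(says blue | blue)*P(blue) + P(says blue | not blue)*P(not blue)]
Numerator = 0.74 * 0.16 = 0.1184
False identification = 0.26 * 0.84 = 0.2184
P = 0.1184 / (0.1184 + 0.2184)
= 0.1184 / 0.3368
As percentage = 35.2


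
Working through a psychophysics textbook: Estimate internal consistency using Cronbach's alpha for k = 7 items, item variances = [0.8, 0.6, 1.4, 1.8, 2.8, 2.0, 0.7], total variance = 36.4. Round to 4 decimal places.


alpha = (k/(k-1)) * (1 - sum(s_i^2)/s_total^2)
sum(item variances) = 10.1
k/(k-1) = 7/6 = 1.166667
1 - 10.1/36.4 = 1 - 0.277473 = 0.722527
alpha = 1.166667 * 0.722527
= 0.8429


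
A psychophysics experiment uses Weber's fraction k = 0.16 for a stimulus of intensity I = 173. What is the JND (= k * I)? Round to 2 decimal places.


JND = k * I
JND = 0.16 * 173
= 27.68


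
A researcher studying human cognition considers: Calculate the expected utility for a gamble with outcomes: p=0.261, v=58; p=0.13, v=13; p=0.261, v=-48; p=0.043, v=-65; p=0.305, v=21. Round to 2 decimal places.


EU = sum(p_i * v_i)
0.261 * 58 = 15.138
0.13 * 13 = 1.69
0.261 * -48 = -12.528
0.043 * -65 = -2.795
0.305 * 21 = 6.405
EU = 15.138 + 1.69 + -12.528 + -2.795 + 6.405
= 7.91


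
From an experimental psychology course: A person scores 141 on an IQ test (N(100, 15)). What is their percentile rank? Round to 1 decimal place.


z = (IQ - mean) / SD
z = (141 - 100) / 15 = 2.7333
Percentile = Phi(2.7333) * 100
Phi(2.7333) = 0.996865
= 99.7


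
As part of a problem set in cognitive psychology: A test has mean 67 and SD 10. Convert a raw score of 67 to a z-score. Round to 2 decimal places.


z = (X - mu) / sigma
= (67 - 67) / 10
= 0 / 10
= 0.00


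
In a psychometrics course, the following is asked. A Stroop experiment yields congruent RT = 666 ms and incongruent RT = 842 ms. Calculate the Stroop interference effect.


Stroop effect = RT(incongruent) - RT(congruent)
= 842 - 666
= 176 ms


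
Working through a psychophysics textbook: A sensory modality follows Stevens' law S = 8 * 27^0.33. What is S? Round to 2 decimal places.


S = 8 * 27^0.33
27^0.33 = 2.9672
S = 8 * 2.9672
= 23.74


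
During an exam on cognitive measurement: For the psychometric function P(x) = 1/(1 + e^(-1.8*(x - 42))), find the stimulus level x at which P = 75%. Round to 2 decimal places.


At P = 0.75: 0.75 = 1/(1 + e^(-k*(x-x0)))
Solving: e^(-k*(x-x0)) = 1/3
x = x0 + ln(3)/k
ln(3) = 1.0986
x = 42 + 1.0986/1.8
= 42 + 0.6103
= 42.61


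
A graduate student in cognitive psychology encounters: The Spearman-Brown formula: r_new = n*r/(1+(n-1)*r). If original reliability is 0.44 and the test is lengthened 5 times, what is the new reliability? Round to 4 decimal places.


r_new = n*r / (1 + (n-1)*r)
Numerator = 5 * 0.44 = 2.2
Denominator = 1 + 4 * 0.44 = 2.76
r_new = 2.2 / 2.76
= 0.7971


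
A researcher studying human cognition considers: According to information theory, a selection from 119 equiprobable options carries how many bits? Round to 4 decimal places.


H = log2(n)
H = log2(119)
= 6.8948


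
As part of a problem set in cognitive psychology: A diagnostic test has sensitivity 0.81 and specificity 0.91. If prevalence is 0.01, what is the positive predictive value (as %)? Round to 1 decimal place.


PPV = (sens * prev) / (sens * prev + (1-spec) * (1-prev))
Numerator = 0.81 * 0.01 = 0.0081
P(positive and no disease) = (1 - spec) * (1 - prev) = (1 - 0.91) * (1 - 0.01) = 0.0891
Denominator = 0.0081 + 0.0891 = 0.0972
PPV = 0.0081 / 0.0972 = 0.083333
As percentage = 8.3


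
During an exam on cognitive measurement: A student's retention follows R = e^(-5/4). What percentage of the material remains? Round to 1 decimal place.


R = e^(-t/S)
-t/S = -5/4 = -1.25
R = e^(-1.25) = 0.286505
Percentage = 0.286505 * 100
= 28.7


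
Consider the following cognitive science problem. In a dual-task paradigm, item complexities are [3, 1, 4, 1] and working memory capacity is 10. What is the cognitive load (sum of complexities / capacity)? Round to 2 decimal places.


Total complexity = 3 + 1 + 4 + 1 = 9
Load = total / capacity = 9 / 10
= 0.90


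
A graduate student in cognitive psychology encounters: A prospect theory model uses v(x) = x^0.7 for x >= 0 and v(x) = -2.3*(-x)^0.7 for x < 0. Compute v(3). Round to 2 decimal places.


Since x = 3 >= 0, use v(x) = x^0.7
3^0.7 = 2.1577
v(3) = 2.16


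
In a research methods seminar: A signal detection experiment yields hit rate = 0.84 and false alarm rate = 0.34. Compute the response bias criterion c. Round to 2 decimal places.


c = -0.5 * (z(HR) + z(FAR))
z(0.84) = 0.9945
z(0.34) = -0.4125
c = -0.5 * (0.9945 + -0.4125)
= -0.5 * 0.582
= -0.29


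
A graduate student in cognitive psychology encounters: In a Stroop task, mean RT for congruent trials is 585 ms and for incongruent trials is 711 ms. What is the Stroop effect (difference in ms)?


Stroop effect = RT(incongruent) - RT(congruent)
= 711 - 585
= 126 ms


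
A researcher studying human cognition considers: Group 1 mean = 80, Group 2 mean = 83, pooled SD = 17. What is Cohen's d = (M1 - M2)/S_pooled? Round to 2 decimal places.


Cohen's d = (M1 - M2) / S_pooled
= (80 - 83) / 17
= -3 / 17
= -0.18


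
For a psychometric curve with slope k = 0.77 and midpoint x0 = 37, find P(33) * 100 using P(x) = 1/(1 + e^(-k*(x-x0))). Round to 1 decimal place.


P(x) = 1/(1 + e^(-0.77*(33 - 37)))
Exponent = -0.77 * -4 = 3.08
e^(3.08) = 21.758402
P = 1/(1 + 21.758402) = 0.04394
Percentage = 4.4


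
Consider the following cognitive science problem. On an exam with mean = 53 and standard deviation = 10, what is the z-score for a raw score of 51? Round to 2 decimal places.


z = (X - mu) / sigma
= (51 - 53) / 10
= -2 / 10
= -0.20


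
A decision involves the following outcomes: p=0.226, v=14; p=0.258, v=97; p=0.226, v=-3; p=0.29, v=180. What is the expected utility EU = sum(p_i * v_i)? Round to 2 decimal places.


EU = sum(p_i * v_i)
0.226 * 14 = 3.164
0.258 * 97 = 25.026
0.226 * -3 = -0.678
0.29 * 180 = 52.2
EU = 3.164 + 25.026 + -0.678 + 52.2
= 79.71


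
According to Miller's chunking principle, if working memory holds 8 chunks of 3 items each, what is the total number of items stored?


Total items = chunks * items_per_chunk
= 8 * 3
= 24


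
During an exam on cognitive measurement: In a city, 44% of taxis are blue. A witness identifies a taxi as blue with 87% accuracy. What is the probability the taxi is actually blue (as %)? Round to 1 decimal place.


P(blue | says blue) = P(says blue | blue)*P(blue) / [P(says blue | blue)*P(blue) + P(says blue | not blue)*P(not blue)]
Numerator = 0.87 * 0.44 = 0.3828
False identification = 0.13 * 0.56 = 0.0728
P = 0.3828 / (0.3828 + 0.0728)
= 0.3828 / 0.4556
As percentage = 84.0


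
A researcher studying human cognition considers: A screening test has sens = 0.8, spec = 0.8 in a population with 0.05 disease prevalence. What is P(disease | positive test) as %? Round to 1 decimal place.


PPV = (sens * prev) / (sens * prev + (1-spec) * (1-prev))
Numerator = 0.8 * 0.05 = 0.04
P(positive and no disease) = (1 - spec) * (1 - prev) = (1 - 0.8) * (1 - 0.05) = 0.19
Denominator = 0.04 + 0.19 = 0.23
PPV = 0.04 / 0.23 = 0.173913
As percentage = 17.4


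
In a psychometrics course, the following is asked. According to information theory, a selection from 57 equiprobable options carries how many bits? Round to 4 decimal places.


H = log2(n)
H = log2(57)
= 5.8329


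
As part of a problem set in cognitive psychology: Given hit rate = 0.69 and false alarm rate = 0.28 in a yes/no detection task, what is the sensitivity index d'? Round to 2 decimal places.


d' = z(HR) - z(FAR)
z(0.69) = 0.4959
z(0.28) = -0.5828
d' = 0.4959 - -0.5828
= 1.08


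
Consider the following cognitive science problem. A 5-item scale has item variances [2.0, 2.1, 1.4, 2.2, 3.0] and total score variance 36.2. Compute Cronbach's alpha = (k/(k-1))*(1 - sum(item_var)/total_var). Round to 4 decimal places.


alpha = (k/(k-1)) * (1 - sum(s_i^2)/s_total^2)
sum(item variances) = 10.7
k/(k-1) = 5/4 = 1.25
1 - 10.7/36.2 = 1 - 0.29558 = 0.70442
alpha = 1.25 * 0.70442
= 0.8805


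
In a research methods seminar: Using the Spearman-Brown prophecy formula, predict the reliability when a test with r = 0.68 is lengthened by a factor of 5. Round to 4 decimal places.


r_new = n*r / (1 + (n-1)*r)
Numerator = 5 * 0.68 = 3.4
Denominator = 1 + 4 * 0.68 = 3.72
r_new = 3.4 / 3.72
= 0.9140


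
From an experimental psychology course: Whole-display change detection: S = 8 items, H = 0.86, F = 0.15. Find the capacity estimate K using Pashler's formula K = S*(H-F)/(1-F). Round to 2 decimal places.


K = S * (H - F) / (1 - F)
H - F = 0.71
1 - F = 0.85
K = 8 * 0.71 / 0.85
= 6.68


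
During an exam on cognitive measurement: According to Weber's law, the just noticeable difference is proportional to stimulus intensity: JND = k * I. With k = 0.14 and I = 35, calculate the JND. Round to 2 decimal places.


JND = k * I
JND = 0.14 * 35
= 4.90


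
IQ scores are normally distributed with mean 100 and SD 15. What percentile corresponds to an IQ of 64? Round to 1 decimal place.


z = (IQ - mean) / SD
z = (64 - 100) / 15 = -2.4
Percentile = Phi(-2.4) * 100
Phi(-2.4) = 0.008198
= 0.8


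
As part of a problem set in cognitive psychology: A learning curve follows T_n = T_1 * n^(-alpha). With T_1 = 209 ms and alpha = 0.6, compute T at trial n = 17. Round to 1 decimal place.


T_n = 209 * 17^(-0.6)
17^(-0.6) = 0.182697
T_n = 209 * 0.182697
= 38.2 ms


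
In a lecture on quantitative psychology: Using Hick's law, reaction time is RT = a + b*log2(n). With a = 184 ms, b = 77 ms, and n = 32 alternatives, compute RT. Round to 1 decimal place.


RT = 184 + 77 * log2(32)
log2(32) = 5.0
RT = 184 + 77 * 5.0
= 184 + 385.0
= 569.0 ms


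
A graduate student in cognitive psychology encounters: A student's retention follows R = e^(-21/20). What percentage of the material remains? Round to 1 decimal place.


R = e^(-t/S)
-t/S = -21/20 = -1.05
R = e^(-1.05) = 0.349938
Percentage = 0.349938 * 100
= 35.0


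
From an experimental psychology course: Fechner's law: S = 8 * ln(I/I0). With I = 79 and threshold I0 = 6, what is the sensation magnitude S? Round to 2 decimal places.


S = 8 * ln(79/6)
I/I0 = 13.166667
ln(13.166667) = 2.5777
S = 8 * 2.5777
= 20.62


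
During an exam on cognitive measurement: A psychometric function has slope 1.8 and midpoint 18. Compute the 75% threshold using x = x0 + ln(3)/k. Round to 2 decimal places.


At P = 0.75: 0.75 = 1/(1 + e^(-k*(x-x0)))
Solving: e^(-k*(x-x0)) = 1/3
x = x0 + ln(3)/k
ln(3) = 1.0986
x = 18 + 1.0986/1.8
= 18 + 0.6103
= 18.61


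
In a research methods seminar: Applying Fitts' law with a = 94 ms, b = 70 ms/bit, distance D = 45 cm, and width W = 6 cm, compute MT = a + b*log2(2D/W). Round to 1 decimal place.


MT = 94 + 70 * log2(2*45/6)
2D/W = 15.0
log2(15.0) = 3.9069
MT = 94 + 70 * 3.9069
= 367.5 ms


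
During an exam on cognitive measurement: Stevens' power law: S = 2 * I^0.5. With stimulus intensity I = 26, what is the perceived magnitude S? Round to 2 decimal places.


S = 2 * 26^0.5
26^0.5 = 5.099
S = 2 * 5.099
= 10.20


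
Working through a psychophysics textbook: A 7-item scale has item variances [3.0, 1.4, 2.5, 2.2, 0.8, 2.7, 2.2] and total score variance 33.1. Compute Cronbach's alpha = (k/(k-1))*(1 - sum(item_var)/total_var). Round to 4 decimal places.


alpha = (k/(k-1)) * (1 - sum(s_i^2)/s_total^2)
sum(item variances) = 14.8
k/(k-1) = 7/6 = 1.166667
1 - 14.8/33.1 = 1 - 0.44713 = 0.55287
alpha = 1.166667 * 0.55287
= 0.6450


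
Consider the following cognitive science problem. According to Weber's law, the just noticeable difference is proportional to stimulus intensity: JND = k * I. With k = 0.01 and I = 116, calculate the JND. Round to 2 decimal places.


JND = k * I
JND = 0.01 * 116
= 1.16


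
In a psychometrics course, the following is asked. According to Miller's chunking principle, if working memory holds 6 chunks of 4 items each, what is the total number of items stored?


Total items = chunks * items_per_chunk
= 6 * 4
= 24


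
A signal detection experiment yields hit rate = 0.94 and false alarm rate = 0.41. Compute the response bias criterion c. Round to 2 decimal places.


c = -0.5 * (z(HR) + z(FAR))
z(0.94) = 1.5548
z(0.41) = -0.2275
c = -0.5 * (1.5548 + -0.2275)
= -0.5 * 1.3273
= -0.66


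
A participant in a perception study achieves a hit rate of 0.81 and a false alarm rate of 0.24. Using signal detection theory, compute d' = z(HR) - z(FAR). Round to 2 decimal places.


d' = z(HR) - z(FAR)
z(0.81) = 0.8779
z(0.24) = -0.7063
d' = 0.8779 - -0.7063
= 1.58


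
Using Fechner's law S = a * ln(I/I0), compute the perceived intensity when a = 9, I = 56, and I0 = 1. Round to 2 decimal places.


S = 9 * ln(56/1)
I/I0 = 56.0
ln(56.0) = 4.0254
S = 9 * 4.0254
= 36.23


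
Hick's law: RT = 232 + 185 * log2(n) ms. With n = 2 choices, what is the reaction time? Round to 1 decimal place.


RT = 232 + 185 * log2(2)
log2(2) = 1.0
RT = 232 + 185 * 1.0
= 232 + 185.0
= 417.0 ms


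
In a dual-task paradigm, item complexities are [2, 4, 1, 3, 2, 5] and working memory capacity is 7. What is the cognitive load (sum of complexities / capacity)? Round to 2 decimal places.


Total complexity = 2 + 4 + 1 + 3 + 2 + 5 = 17
Load = total / capacity = 17 / 7
= 2.43


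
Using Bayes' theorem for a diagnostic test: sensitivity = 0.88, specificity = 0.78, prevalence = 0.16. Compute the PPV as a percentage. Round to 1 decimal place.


PPV = (sens * prev) / (sens * prev + (1-spec) * (1-prev))
Numerator = 0.88 * 0.16 = 0.1408
P(positive and no disease) = (1 - spec) * (1 - prev) = (1 - 0.78) * (1 - 0.16) = 0.1848
Denominator = 0.1408 + 0.1848 = 0.3256
PPV = 0.1408 / 0.3256 = 0.432432
As percentage = 43.2


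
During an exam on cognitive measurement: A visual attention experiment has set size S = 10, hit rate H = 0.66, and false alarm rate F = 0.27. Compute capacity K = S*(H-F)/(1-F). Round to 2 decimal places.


K = S * (H - F) / (1 - F)
H - F = 0.39
1 - F = 0.73
K = 10 * 0.39 / 0.73
= 5.34


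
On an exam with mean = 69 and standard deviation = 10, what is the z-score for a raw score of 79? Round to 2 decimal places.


z = (X - mu) / sigma
= (79 - 69) / 10
= 10 / 10
= 1.00


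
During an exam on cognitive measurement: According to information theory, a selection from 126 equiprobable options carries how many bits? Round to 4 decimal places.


H = log2(n)
H = log2(126)
= 6.9773


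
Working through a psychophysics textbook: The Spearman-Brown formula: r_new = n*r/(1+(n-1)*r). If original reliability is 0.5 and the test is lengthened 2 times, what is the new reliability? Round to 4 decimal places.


r_new = n*r / (1 + (n-1)*r)
Numerator = 2 * 0.5 = 1.0
Denominator = 1 + 1 * 0.5 = 1.5
r_new = 1.0 / 1.5
= 0.6667


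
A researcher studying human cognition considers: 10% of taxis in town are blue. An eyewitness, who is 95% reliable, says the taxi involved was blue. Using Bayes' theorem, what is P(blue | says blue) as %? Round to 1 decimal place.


P(blue | says blue) = P(says blue | blue)*P(blue) / [P(says blue | blue)*P(blue) + P(says blue | not blue)*P(not blue)]
Numerator = 0.95 * 0.1 = 0.095
False identification = 0.05 * 0.9 = 0.045
P = 0.095 / (0.095 + 0.045)
= 0.095 / 0.14
As percentage = 67.9


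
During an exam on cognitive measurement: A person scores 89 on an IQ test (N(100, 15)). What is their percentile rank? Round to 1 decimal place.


z = (IQ - mean) / SD
z = (89 - 100) / 15 = -0.7333
Percentile = Phi(-0.7333) * 100
Phi(-0.7333) = 0.231688
= 23.2


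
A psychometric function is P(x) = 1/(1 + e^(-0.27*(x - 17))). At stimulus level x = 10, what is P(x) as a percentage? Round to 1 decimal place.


P(x) = 1/(1 + e^(-0.27*(10 - 17)))
Exponent = -0.27 * -7 = 1.89
e^(1.89) = 6.619369
P = 1/(1 + 6.619369) = 0.131244
Percentage = 13.1


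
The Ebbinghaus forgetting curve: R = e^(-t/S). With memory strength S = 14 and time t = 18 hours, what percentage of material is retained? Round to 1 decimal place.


R = e^(-t/S)
-t/S = -18/14 = -1.285714
R = e^(-1.285714) = 0.276453
Percentage = 0.276453 * 100
= 27.6


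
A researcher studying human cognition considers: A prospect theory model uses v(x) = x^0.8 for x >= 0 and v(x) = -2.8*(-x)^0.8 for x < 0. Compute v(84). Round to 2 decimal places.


Since x = 84 >= 0, use v(x) = x^0.8
84^0.8 = 34.6277
v(84) = 34.63


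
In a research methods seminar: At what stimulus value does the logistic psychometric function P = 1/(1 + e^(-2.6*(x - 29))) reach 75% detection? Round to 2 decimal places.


At P = 0.75: 0.75 = 1/(1 + e^(-k*(x-x0)))
Solving: e^(-k*(x-x0)) = 1/3
x = x0 + ln(3)/k
ln(3) = 1.0986
x = 29 + 1.0986/2.6
= 29 + 0.4225
= 29.42


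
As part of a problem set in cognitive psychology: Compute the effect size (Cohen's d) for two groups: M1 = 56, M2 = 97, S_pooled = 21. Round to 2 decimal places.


Cohen's d = (M1 - M2) / S_pooled
= (56 - 97) / 21
= -41 / 21
= -1.95


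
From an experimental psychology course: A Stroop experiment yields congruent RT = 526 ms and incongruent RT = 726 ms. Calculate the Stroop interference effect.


Stroop effect = RT(incongruent) - RT(congruent)
= 726 - 526
= 200 ms


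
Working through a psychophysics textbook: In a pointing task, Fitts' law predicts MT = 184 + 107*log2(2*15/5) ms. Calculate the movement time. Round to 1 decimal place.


MT = 184 + 107 * log2(2*15/5)
2D/W = 6.0
log2(6.0) = 2.585
MT = 184 + 107 * 2.585
= 460.6 ms


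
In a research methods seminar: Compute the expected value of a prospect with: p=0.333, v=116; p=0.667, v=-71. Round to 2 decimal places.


EU = sum(p_i * v_i)
0.333 * 116 = 38.628
0.667 * -71 = -47.357
EU = 38.628 + -47.357
= -8.73


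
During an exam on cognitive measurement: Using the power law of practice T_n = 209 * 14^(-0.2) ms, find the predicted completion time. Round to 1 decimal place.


T_n = 209 * 14^(-0.2)
14^(-0.2) = 0.589895
T_n = 209 * 0.589895
= 123.3 ms


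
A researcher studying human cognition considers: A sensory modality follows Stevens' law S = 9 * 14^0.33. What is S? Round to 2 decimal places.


S = 9 * 14^0.33
14^0.33 = 2.389
S = 9 * 2.389
= 21.50


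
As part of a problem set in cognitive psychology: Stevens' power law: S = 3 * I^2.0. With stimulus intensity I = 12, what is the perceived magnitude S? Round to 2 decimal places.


S = 3 * 12^2.0
12^2.0 = 144.0
S = 3 * 144.0
= 432.00


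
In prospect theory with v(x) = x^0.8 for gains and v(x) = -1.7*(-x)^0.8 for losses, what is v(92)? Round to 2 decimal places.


Since x = 92 >= 0, use v(x) = x^0.8
92^0.8 = 37.2418
v(92) = 37.24


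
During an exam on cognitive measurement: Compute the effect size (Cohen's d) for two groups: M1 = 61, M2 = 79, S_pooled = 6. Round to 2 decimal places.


Cohen's d = (M1 - M2) / S_pooled
= (61 - 79) / 6
= -18 / 6
= -3.00


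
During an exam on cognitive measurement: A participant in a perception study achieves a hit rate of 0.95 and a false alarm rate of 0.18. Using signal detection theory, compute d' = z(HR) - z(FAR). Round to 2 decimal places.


d' = z(HR) - z(FAR)
z(0.95) = 1.6449
z(0.18) = -0.9154
d' = 1.6449 - -0.9154
= 2.56


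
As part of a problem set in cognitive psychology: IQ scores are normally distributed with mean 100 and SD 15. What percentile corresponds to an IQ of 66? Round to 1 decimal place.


z = (IQ - mean) / SD
z = (66 - 100) / 15 = -2.2667
Percentile = Phi(-2.2667) * 100
Phi(-2.2667) = 0.011704
= 1.2


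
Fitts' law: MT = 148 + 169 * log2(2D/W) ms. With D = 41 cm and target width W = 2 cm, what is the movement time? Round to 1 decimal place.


MT = 148 + 169 * log2(2*41/2)
2D/W = 41.0
log2(41.0) = 5.3576
MT = 148 + 169 * 5.3576
= 1053.4 ms


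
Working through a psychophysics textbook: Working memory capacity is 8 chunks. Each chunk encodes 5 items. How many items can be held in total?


Total items = chunks * items_per_chunk
= 8 * 5
= 40


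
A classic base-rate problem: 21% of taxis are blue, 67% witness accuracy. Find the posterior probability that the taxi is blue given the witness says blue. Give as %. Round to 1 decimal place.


P(blue | says blue) = P(says blue | blue)*P(blue) / [P(says blue | blue)*P(blue) + P(says blue | not blue)*P(not blue)]
Numerator = 0.67 * 0.21 = 0.1407
False identification = 0.33 * 0.79 = 0.2607
P = 0.1407 / (0.1407 + 0.2607)
= 0.1407 / 0.4014
As percentage = 35.1


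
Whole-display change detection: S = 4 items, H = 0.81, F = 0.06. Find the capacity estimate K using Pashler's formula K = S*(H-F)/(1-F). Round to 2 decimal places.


K = S * (H - F) / (1 - F)
H - F = 0.75
1 - F = 0.94
K = 4 * 0.75 / 0.94
= 3.19


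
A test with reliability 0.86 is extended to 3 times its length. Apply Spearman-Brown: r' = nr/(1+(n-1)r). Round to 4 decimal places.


r_new = n*r / (1 + (n-1)*r)
Numerator = 3 * 0.86 = 2.58
Denominator = 1 + 2 * 0.86 = 2.72
r_new = 2.58 / 2.72
= 0.9485


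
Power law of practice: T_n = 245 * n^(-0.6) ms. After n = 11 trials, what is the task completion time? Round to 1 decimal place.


T_n = 245 * 11^(-0.6)
11^(-0.6) = 0.237227
T_n = 245 * 0.237227
= 58.1 ms


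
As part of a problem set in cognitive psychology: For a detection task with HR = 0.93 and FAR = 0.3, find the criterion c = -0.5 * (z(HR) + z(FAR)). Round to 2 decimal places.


c = -0.5 * (z(HR) + z(FAR))
z(0.93) = 1.4758
z(0.3) = -0.5244
c = -0.5 * (1.4758 + -0.5244)
= -0.5 * 0.9514
= -0.48


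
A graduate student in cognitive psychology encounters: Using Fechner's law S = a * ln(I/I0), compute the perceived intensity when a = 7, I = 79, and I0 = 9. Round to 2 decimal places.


S = 7 * ln(79/9)
I/I0 = 8.777778
ln(8.777778) = 2.1722
S = 7 * 2.1722
= 15.21


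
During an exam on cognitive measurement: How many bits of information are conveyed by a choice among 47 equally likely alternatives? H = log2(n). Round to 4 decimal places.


H = log2(n)
H = log2(47)
= 5.5546


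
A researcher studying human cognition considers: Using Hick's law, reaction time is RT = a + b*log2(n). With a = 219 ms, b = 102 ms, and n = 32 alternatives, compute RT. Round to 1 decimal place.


RT = 219 + 102 * log2(32)
log2(32) = 5.0
RT = 219 + 102 * 5.0
= 219 + 510.0
= 729.0 ms


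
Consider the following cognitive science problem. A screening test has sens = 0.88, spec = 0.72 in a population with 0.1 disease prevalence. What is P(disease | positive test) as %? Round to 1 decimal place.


PPV = (sens * prev) / (sens * prev + (1-spec) * (1-prev))
Numerator = 0.88 * 0.1 = 0.088
P(positive and no disease) = (1 - spec) * (1 - prev) = (1 - 0.72) * (1 - 0.1) = 0.252
Denominator = 0.088 + 0.252 = 0.34
PPV = 0.088 / 0.34 = 0.258824
As percentage = 25.9


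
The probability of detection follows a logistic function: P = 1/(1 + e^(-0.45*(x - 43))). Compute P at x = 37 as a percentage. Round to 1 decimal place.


P(x) = 1/(1 + e^(-0.45*(37 - 43)))
Exponent = -0.45 * -6 = 2.7
e^(2.7) = 14.879732
P = 1/(1 + 14.879732) = 0.062973
Percentage = 6.3


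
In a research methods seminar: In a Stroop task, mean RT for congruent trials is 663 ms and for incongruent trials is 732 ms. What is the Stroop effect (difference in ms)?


Stroop effect = RT(incongruent) - RT(congruent)
= 732 - 663
= 69 ms


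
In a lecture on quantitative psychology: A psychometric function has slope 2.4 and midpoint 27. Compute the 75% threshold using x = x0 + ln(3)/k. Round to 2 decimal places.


At P = 0.75: 0.75 = 1/(1 + e^(-k*(x-x0)))
Solving: e^(-k*(x-x0)) = 1/3
x = x0 + ln(3)/k
ln(3) = 1.0986
x = 27 + 1.0986/2.4
= 27 + 0.4578
= 27.46


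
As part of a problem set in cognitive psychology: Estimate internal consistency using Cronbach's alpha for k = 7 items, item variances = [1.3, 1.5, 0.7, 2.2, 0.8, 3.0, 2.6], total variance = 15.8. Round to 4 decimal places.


alpha = (k/(k-1)) * (1 - sum(s_i^2)/s_total^2)
sum(item variances) = 12.1
k/(k-1) = 7/6 = 1.166667
1 - 12.1/15.8 = 1 - 0.765823 = 0.234177
alpha = 1.166667 * 0.234177
= 0.2732


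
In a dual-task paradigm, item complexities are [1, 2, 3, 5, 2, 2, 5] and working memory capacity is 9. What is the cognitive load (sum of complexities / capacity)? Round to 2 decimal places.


Total complexity = 1 + 2 + 3 + 5 + 2 + 2 + 5 = 20
Load = total / capacity = 20 / 9
= 2.22


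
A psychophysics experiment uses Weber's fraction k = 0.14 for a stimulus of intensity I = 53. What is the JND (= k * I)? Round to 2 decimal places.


JND = k * I
JND = 0.14 * 53
= 7.42


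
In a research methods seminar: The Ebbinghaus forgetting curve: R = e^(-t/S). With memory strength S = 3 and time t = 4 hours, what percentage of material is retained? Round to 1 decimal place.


R = e^(-t/S)
-t/S = -4/3 = -1.333333
R = e^(-1.333333) = 0.263597
Percentage = 0.263597 * 100
= 26.4


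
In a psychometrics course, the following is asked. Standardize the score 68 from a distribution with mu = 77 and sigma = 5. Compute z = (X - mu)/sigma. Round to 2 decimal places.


z = (X - mu) / sigma
= (68 - 77) / 5
= -9 / 5
= -1.80


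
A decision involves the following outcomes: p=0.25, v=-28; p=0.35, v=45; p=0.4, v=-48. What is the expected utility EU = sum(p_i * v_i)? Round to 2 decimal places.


EU = sum(p_i * v_i)
0.25 * -28 = -7.0
0.35 * 45 = 15.75
0.4 * -48 = -19.2
EU = -7.0 + 15.75 + -19.2
= -10.45


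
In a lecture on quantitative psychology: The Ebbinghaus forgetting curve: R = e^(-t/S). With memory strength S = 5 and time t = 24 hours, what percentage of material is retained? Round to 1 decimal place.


R = e^(-t/S)
-t/S = -24/5 = -4.8
R = e^(-4.8) = 0.00823
Percentage = 0.00823 * 100
= 0.8


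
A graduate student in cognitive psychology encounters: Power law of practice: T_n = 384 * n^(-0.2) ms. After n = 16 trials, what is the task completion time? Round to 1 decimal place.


T_n = 384 * 16^(-0.2)
16^(-0.2) = 0.574349
T_n = 384 * 0.574349
= 220.6 ms


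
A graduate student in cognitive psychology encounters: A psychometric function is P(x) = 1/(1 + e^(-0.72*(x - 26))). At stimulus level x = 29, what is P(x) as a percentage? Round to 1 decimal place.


P(x) = 1/(1 + e^(-0.72*(29 - 26)))
Exponent = -0.72 * 3 = -2.16
e^(-2.16) = 0.115325
P = 1/(1 + 0.115325) = 0.8966
Percentage = 89.7


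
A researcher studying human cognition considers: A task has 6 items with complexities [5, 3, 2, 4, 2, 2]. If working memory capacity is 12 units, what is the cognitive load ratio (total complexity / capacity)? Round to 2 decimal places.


Total complexity = 5 + 3 + 2 + 4 + 2 + 2 = 18
Load = total / capacity = 18 / 12
= 1.50


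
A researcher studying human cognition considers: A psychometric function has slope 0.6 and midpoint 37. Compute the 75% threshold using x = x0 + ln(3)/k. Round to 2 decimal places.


At P = 0.75: 0.75 = 1/(1 + e^(-k*(x-x0)))
Solving: e^(-k*(x-x0)) = 1/3
x = x0 + ln(3)/k
ln(3) = 1.0986
x = 37 + 1.0986/0.6
= 37 + 1.831
= 38.83


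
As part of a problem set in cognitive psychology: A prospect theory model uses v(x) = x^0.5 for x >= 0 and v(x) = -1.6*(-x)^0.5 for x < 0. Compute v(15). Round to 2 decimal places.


Since x = 15 >= 0, use v(x) = x^0.5
15^0.5 = 3.873
v(15) = 3.87


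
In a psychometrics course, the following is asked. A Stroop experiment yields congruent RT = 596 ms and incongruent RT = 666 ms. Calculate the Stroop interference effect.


Stroop effect = RT(incongruent) - RT(congruent)
= 666 - 596
= 70 ms


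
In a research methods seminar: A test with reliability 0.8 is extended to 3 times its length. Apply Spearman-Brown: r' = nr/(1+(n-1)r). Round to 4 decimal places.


r_new = n*r / (1 + (n-1)*r)
Numerator = 3 * 0.8 = 2.4
Denominator = 1 + 2 * 0.8 = 2.6
r_new = 2.4 / 2.6
= 0.9231


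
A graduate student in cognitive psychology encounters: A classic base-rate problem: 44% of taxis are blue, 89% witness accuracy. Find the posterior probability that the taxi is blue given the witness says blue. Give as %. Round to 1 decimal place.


P(blue | says blue) = P(says blue | blue)*P(blue) / [P(says blue | blue)*P(blue) + P(says blue | not blue)*P(not blue)]
Numerator = 0.89 * 0.44 = 0.3916
False identification = 0.11 * 0.56 = 0.0616
P = 0.3916 / (0.3916 + 0.0616)
= 0.3916 / 0.4532
As percentage = 86.4


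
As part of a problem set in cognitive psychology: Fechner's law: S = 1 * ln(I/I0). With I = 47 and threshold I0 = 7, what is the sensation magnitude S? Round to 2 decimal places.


S = 1 * ln(47/7)
I/I0 = 6.714286
ln(6.714286) = 1.9042
S = 1 * 1.9042
= 1.90


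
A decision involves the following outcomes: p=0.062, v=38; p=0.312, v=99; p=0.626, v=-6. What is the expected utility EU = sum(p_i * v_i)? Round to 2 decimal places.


EU = sum(p_i * v_i)
0.062 * 38 = 2.356
0.312 * 99 = 30.888
0.626 * -6 = -3.756
EU = 2.356 + 30.888 + -3.756
= 29.49


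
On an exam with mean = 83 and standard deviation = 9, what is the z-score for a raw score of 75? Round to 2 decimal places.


z = (X - mu) / sigma
= (75 - 83) / 9
= -8 / 9
= -0.89


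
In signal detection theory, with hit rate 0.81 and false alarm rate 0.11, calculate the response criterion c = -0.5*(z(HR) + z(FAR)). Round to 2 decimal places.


c = -0.5 * (z(HR) + z(FAR))
z(0.81) = 0.8779
z(0.11) = -1.2265
c = -0.5 * (0.8779 + -1.2265)
= -0.5 * -0.3486
= 0.17


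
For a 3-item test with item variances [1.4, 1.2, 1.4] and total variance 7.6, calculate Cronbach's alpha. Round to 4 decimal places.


alpha = (k/(k-1)) * (1 - sum(s_i^2)/s_total^2)
sum(item variances) = 4.0
k/(k-1) = 3/2 = 1.5
1 - 4.0/7.6 = 1 - 0.526316 = 0.473684
alpha = 1.5 * 0.473684
= 0.7105


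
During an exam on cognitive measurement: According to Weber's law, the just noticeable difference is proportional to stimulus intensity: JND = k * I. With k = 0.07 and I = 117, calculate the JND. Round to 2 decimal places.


JND = k * I
JND = 0.07 * 117
= 8.19


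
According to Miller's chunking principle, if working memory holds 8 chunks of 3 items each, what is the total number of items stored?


Total items = chunks * items_per_chunk
= 8 * 3
= 24


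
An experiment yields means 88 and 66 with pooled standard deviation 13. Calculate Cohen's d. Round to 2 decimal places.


Cohen's d = (M1 - M2) / S_pooled
= (88 - 66) / 13
= 22 / 13
= 1.69


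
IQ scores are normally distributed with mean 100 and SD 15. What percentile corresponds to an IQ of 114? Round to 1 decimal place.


z = (IQ - mean) / SD
z = (114 - 100) / 15 = 0.9333
Percentile = Phi(0.9333) * 100
Phi(0.9333) = 0.824667
= 82.5


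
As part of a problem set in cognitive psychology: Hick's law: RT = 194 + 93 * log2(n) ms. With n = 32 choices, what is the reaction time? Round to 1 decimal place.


RT = 194 + 93 * log2(32)
log2(32) = 5.0
RT = 194 + 93 * 5.0
= 194 + 465.0
= 659.0 ms


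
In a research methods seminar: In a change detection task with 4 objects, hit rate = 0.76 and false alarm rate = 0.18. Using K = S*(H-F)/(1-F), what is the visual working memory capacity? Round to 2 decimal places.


K = S * (H - F) / (1 - F)
H - F = 0.58
1 - F = 0.82
K = 4 * 0.58 / 0.82
= 2.83


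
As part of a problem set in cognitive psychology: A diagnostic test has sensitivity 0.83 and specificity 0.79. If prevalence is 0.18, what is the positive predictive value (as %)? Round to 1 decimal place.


PPV = (sens * prev) / (sens * prev + (1-spec) * (1-prev))
Numerator = 0.83 * 0.18 = 0.1494
P(positive and no disease) = (1 - spec) * (1 - prev) = (1 - 0.79) * (1 - 0.18) = 0.1722
Denominator = 0.1494 + 0.1722 = 0.3216
PPV = 0.1494 / 0.3216 = 0.464552
As percentage = 46.5


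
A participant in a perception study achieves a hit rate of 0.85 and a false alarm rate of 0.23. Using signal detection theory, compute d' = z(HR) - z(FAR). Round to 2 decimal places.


d' = z(HR) - z(FAR)
z(0.85) = 1.0364
z(0.23) = -0.7388
d' = 1.0364 - -0.7388
= 1.78


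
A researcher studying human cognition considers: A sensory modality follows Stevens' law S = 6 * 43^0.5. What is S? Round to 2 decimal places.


S = 6 * 43^0.5
43^0.5 = 6.5574
S = 6 * 6.5574
= 39.34


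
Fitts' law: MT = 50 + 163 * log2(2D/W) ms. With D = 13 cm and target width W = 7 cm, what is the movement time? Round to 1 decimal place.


MT = 50 + 163 * log2(2*13/7)
2D/W = 3.714286
log2(3.714286) = 1.8931
MT = 50 + 163 * 1.8931
= 358.6 ms


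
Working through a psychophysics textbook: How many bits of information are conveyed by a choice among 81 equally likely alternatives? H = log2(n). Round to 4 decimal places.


H = log2(n)
H = log2(81)
= 6.3399


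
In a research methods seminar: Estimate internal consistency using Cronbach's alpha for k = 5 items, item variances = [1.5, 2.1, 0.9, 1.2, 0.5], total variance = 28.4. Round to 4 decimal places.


alpha = (k/(k-1)) * (1 - sum(s_i^2)/s_total^2)
sum(item variances) = 6.2
k/(k-1) = 5/4 = 1.25
1 - 6.2/28.4 = 1 - 0.21831 = 0.78169
alpha = 1.25 * 0.78169
= 0.9771


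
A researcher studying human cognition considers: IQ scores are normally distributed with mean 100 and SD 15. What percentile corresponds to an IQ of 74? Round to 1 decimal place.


z = (IQ - mean) / SD
z = (74 - 100) / 15 = -1.7333
Percentile = Phi(-1.7333) * 100
Phi(-1.7333) = 0.041521
= 4.2


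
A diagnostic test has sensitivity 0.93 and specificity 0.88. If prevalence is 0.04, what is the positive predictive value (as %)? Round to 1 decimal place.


PPV = (sens * prev) / (sens * prev + (1-spec) * (1-prev))
Numerator = 0.93 * 0.04 = 0.0372
P(positive and no disease) = (1 - spec) * (1 - prev) = (1 - 0.88) * (1 - 0.04) = 0.1152
Denominator = 0.0372 + 0.1152 = 0.1524
PPV = 0.0372 / 0.1524 = 0.244094
As percentage = 24.4


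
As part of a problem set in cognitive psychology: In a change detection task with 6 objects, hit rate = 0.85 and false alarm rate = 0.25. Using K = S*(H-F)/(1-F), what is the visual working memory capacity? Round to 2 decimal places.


K = S * (H - F) / (1 - F)
H - F = 0.6
1 - F = 0.75
K = 6 * 0.6 / 0.75
= 4.80


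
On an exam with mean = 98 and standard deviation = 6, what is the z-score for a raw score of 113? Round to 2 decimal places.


z = (X - mu) / sigma
= (113 - 98) / 6
= 15 / 6
= 2.50


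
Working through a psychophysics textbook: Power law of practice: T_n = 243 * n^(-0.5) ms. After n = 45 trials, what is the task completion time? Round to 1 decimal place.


T_n = 243 * 45^(-0.5)
45^(-0.5) = 0.149071
T_n = 243 * 0.149071
= 36.2 ms


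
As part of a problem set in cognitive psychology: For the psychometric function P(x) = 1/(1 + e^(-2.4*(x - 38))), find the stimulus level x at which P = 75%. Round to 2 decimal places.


At P = 0.75: 0.75 = 1/(1 + e^(-k*(x-x0)))
Solving: e^(-k*(x-x0)) = 1/3
x = x0 + ln(3)/k
ln(3) = 1.0986
x = 38 + 1.0986/2.4
= 38 + 0.4578
= 38.46


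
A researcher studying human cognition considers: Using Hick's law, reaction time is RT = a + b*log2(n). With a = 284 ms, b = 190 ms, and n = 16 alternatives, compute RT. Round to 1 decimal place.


RT = 284 + 190 * log2(16)
log2(16) = 4.0
RT = 284 + 190 * 4.0
= 284 + 760.0
= 1044.0 ms


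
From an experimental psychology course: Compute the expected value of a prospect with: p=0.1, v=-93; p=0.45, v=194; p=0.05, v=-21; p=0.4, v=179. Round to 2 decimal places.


EU = sum(p_i * v_i)
0.1 * -93 = -9.3
0.45 * 194 = 87.3
0.05 * -21 = -1.05
0.4 * 179 = 71.6
EU = -9.3 + 87.3 + -1.05 + 71.6
= 148.55


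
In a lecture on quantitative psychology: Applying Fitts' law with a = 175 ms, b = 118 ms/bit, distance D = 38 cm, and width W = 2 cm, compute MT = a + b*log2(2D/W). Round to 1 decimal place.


MT = 175 + 118 * log2(2*38/2)
2D/W = 38.0
log2(38.0) = 5.2479
MT = 175 + 118 * 5.2479
= 794.3 ms


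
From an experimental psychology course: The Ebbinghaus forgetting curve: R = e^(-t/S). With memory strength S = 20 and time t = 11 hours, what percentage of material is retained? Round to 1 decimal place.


R = e^(-t/S)
-t/S = -11/20 = -0.55
R = e^(-0.55) = 0.57695
Percentage = 0.57695 * 100
= 57.7


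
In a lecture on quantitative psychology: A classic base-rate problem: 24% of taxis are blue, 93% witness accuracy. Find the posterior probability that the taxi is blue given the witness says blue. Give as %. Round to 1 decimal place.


P(blue | says blue) = P(says blue | blue)*P(blue) / [P(says blue | blue)*P(blue) + P(says blue | not blue)*P(not blue)]
Numerator = 0.93 * 0.24 = 0.2232
False identification = 0.07 * 0.76 = 0.0532
P = 0.2232 / (0.2232 + 0.0532)
= 0.2232 / 0.2764
As percentage = 80.8


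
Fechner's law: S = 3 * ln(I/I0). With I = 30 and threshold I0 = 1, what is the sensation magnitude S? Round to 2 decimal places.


S = 3 * ln(30/1)
I/I0 = 30.0
ln(30.0) = 3.4012
S = 3 * 3.4012
= 10.20


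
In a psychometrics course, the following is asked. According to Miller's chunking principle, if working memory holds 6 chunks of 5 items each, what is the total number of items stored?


Total items = chunks * items_per_chunk
= 6 * 5
= 30


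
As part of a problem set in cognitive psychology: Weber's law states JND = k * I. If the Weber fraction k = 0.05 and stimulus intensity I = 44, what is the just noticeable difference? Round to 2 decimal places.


JND = k * I
JND = 0.05 * 44
= 2.20


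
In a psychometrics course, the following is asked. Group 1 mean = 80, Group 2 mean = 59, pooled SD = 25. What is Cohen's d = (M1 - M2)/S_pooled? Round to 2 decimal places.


Cohen's d = (M1 - M2) / S_pooled
= (80 - 59) / 25
= 21 / 25
= 0.84


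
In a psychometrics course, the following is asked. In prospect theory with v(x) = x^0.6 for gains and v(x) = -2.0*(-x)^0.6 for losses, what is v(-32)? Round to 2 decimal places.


Since x = -32 < 0, use v(x) = -lambda*(-x)^alpha
(-x) = 32
32^0.6 = 8.0
v(-32) = -2.0 * 8.0
= -16.00


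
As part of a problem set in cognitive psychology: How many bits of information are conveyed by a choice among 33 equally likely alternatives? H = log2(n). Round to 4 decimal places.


H = log2(n)
H = log2(33)
= 5.0444


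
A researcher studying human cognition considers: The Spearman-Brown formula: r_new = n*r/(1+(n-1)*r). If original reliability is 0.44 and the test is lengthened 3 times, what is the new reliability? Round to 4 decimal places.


r_new = n*r / (1 + (n-1)*r)
Numerator = 3 * 0.44 = 1.32
Denominator = 1 + 2 * 0.44 = 1.88
r_new = 1.32 / 1.88
= 0.7021
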